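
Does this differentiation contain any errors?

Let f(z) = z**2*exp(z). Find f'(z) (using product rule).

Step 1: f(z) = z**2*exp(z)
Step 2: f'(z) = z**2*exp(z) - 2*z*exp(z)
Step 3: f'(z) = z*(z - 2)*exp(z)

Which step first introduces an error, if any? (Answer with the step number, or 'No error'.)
Step 2

Step 2 is incorrect due to a sign flip.
The step shows: z**2*exp(z) - 2*z*exp(z)
The correct value should be: z**2*exp(z) + 2*z*exp(z)

Explanation: The sign of one term was flipped: the term 2*z*exp(z) was incorrectly written as -2*z*exp(z)
The later steps are derived from this incorrect expression, so the error originates in Step 2.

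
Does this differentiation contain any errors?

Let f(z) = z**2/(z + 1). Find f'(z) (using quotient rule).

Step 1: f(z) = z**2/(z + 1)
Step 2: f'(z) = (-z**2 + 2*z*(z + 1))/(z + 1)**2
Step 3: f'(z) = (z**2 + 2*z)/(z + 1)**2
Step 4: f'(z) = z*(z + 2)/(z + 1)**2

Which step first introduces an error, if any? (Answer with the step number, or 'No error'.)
No error

All steps in this derivation are correct.
The final answer f'(z) = z*(z + 2)/(z + 1)**2 is valid.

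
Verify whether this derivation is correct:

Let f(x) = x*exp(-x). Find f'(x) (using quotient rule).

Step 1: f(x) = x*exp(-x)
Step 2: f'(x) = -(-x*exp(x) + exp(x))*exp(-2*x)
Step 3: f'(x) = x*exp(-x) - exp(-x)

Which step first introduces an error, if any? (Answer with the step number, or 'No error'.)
Step 2

Step 2 is incorrect due to a sign flip.
The step shows: -(-x*exp(x) + exp(x))*exp(-2*x)
The correct value should be: (-x*exp(x) + exp(x))*exp(-2*x)

Explanation: The sign of the whole expression was flipped: the term (-x*exp(x) + exp(x))*exp(-2*x) was incorrectly written as -(-x*exp(x) + exp(x))*exp(-2*x)
The later steps are derived from this incorrect expression, so the error originates in Step 2.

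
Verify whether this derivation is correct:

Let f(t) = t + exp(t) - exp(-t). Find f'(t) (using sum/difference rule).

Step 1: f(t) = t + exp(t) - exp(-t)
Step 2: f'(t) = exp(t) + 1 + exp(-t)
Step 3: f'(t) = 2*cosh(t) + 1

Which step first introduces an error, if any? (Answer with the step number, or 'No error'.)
No error

All steps in this derivation are correct.
The final answer f'(t) = 2*cosh(t) + 1 is valid.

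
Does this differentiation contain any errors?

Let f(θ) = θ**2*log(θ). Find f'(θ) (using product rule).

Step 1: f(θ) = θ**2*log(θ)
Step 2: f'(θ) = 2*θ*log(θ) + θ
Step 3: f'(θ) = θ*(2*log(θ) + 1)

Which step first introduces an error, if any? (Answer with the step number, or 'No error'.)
No error

All steps in this derivation are correct.
The final answer f'(θ) = θ*(2*log(θ) + 1) is valid.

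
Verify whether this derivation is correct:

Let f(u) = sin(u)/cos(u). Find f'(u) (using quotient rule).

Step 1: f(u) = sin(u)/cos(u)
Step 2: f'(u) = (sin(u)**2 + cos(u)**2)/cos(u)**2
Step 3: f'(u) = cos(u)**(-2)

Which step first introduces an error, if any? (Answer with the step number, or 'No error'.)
No error

All steps in this derivation are correct.
The final answer f'(u) = cos(u)**(-2) is valid.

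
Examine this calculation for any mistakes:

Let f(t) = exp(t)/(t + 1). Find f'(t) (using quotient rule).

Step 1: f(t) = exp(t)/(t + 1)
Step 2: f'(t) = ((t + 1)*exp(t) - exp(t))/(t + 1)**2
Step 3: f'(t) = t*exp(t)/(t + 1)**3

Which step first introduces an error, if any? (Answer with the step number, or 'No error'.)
Step 3

Step 3 is incorrect due to a wrong exponent.
The step shows: t*exp(t)/(t + 1)**3
The correct value should be: t*exp(t)/(t + 1)**2

Explanation: The exponent -2 on t + 1 was incorrectly written as -3: the term t*exp(t)/(t + 1)**2 was incorrectly written as t*exp(t)/(t + 1)**3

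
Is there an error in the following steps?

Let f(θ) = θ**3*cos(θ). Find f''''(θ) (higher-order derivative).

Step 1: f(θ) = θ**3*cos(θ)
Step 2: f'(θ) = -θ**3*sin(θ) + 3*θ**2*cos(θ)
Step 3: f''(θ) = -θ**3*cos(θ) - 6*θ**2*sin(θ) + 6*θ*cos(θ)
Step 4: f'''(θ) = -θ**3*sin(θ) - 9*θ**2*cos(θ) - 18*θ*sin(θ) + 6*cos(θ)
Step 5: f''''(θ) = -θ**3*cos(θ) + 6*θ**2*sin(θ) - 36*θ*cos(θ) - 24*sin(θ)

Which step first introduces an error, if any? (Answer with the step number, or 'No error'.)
Step 4

Step 4 is incorrect due to a sign flip.
The step shows: -θ**3*sin(θ) - 9*θ**2*cos(θ) - 18*θ*sin(θ) + 6*cos(θ)
The correct value should be: θ**3*sin(θ) - 9*θ**2*cos(θ) - 18*θ*sin(θ) + 6*cos(θ)

Explanation: The sign of one term was flipped: the term θ**3*sin(θ) was incorrectly written as -θ**3*sin(θ)
The later steps are derived from this incorrect expression, so the error originates in Step 4.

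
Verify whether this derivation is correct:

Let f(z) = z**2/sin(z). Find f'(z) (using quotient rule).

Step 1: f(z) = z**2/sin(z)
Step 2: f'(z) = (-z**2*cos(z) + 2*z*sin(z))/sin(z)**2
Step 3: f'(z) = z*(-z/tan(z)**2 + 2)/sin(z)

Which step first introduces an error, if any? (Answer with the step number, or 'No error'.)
Step 3

Step 3 is incorrect due to a wrong exponent.
The step shows: z*(-z/tan(z)**2 + 2)/sin(z)
The correct value should be: z*(-z/tan(z) + 2)/sin(z)

Explanation: The exponent -1 on tan(z) was incorrectly written as -2: the term z*(-z/tan(z) + 2)/sin(z) was incorrectly written as z*(-z/tan(z)**2 + 2)/sin(z)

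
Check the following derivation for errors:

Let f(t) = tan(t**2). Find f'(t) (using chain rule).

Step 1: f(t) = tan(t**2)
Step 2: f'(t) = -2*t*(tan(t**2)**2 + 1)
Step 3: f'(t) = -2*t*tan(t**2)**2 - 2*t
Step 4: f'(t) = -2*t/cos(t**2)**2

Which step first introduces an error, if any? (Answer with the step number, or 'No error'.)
Step 2

Step 2 is incorrect due to a sign flip.
The step shows: -2*t*(tan(t**2)**2 + 1)
The correct value should be: 2*t*(tan(t**2)**2 + 1)

Explanation: The sign of the whole expression was flipped: the term 2*t*(tan(t**2)**2 + 1) was incorrectly written as -2*t*(tan(t**2)**2 + 1)
The later steps are derived from this incorrect expression, so the error originates in Step 2.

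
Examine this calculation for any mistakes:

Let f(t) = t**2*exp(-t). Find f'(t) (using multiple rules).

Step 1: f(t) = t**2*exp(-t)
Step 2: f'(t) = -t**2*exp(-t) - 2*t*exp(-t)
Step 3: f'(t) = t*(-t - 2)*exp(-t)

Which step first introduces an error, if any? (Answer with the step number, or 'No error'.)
Step 2

Step 2 is incorrect due to a sign flip.
The step shows: -t**2*exp(-t) - 2*t*exp(-t)
The correct value should be: -t**2*exp(-t) + 2*t*exp(-t)

Explanation: The sign of one term was flipped: the term 2*t*exp(-t) was incorrectly written as -2*t*exp(-t)
The later steps are derived from this incorrect expression, so the error originates in Step 2.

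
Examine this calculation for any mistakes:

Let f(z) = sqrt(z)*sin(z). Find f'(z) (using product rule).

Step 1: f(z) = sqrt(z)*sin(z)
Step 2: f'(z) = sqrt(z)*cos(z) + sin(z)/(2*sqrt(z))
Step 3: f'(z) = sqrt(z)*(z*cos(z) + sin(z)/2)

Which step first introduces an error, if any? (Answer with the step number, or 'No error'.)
Step 3

Step 3 is incorrect due to a wrong exponent.
The step shows: sqrt(z)*(z*cos(z) + sin(z)/2)
The correct value should be: (z*cos(z) + sin(z)/2)/sqrt(z)

Explanation: The exponent -1/2 on z was incorrectly written as 1/2: the term (z*cos(z) + sin(z)/2)/sqrt(z) was incorrectly written as sqrt(z)*(z*cos(z) + sin(z)/2)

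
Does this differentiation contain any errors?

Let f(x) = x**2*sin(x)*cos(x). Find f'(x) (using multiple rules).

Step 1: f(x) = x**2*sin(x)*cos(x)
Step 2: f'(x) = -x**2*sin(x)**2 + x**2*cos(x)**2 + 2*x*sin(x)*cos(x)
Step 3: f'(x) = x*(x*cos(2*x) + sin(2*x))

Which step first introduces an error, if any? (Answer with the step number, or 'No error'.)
No error

All steps in this derivation are correct.
The final answer f'(x) = x*(x*cos(2*x) + sin(2*x)) is valid.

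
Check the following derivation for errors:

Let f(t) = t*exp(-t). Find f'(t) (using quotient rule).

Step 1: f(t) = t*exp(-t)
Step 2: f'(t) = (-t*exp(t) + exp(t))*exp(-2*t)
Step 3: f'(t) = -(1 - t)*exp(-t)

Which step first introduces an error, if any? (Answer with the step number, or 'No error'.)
Step 3

Step 3 is incorrect due to a sign flip.
The step shows: -(1 - t)*exp(-t)
The correct value should be: (1 - t)*exp(-t)

Explanation: The sign of the whole expression was flipped: the term (1 - t)*exp(-t) was incorrectly written as -(1 - t)*exp(-t)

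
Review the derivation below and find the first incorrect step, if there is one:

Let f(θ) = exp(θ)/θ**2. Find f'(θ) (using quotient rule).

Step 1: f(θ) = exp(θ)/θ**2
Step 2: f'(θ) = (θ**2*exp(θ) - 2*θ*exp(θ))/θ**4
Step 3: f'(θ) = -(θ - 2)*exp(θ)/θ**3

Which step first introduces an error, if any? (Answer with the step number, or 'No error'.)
Step 3

Step 3 is incorrect due to a sign flip.
The step shows: -(θ - 2)*exp(θ)/θ**3
The correct value should be: (θ - 2)*exp(θ)/θ**3

Explanation: The sign of the whole expression was flipped: the term (θ - 2)*exp(θ)/θ**3 was incorrectly written as -(θ - 2)*exp(θ)/θ**3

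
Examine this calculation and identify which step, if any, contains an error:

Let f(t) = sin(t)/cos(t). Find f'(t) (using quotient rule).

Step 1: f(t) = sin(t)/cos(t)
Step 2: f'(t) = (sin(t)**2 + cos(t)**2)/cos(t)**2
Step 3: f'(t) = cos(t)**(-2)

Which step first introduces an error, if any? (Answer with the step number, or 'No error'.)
No error

All steps in this derivation are correct.
The final answer f'(t) = cos(t)**(-2) is valid.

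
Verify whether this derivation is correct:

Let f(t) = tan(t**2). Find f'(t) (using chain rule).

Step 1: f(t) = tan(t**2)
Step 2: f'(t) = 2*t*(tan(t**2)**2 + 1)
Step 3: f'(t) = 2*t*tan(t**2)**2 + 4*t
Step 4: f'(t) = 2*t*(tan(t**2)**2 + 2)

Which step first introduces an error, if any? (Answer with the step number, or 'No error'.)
Step 3

Step 3 is incorrect due to a wrong coefficient.
The step shows: 2*t*tan(t**2)**2 + 4*t
The correct value should be: 2*t*tan(t**2)**2 + 2*t

Explanation: The coefficient 2 was incorrectly written as 4: the term 2*t was incorrectly written as 4*t
The later steps are derived from this incorrect expression, so the error originates in Step 3.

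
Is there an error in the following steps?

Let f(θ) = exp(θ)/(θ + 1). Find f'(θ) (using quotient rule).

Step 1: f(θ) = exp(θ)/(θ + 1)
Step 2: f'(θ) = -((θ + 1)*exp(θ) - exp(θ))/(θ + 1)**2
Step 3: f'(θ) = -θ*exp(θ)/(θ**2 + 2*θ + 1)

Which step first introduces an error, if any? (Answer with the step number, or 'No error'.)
Step 2

Step 2 is incorrect due to a sign flip.
The step shows: -((θ + 1)*exp(θ) - exp(θ))/(θ + 1)**2
The correct value should be: ((θ + 1)*exp(θ) - exp(θ))/(θ + 1)**2

Explanation: The sign of the whole expression was flipped: the term ((θ + 1)*exp(θ) - exp(θ))/(θ + 1)**2 was incorrectly written as -((θ + 1)*exp(θ) - exp(θ))/(θ + 1)**2
The later steps are derived from this incorrect expression, so the error originates in Step 2.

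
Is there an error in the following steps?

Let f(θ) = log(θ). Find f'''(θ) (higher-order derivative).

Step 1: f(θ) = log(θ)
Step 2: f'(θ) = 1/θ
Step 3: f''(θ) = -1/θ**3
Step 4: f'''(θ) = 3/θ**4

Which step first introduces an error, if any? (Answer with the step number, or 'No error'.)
Step 3

Step 3 is incorrect due to a wrong exponent.
The step shows: -1/θ**3
The correct value should be: -1/θ**2

Explanation: The exponent -2 on θ was incorrectly written as -3: the term -1/θ**2 was incorrectly written as -1/θ**3
The later steps are derived from this incorrect expression, so the error originates in Step 3.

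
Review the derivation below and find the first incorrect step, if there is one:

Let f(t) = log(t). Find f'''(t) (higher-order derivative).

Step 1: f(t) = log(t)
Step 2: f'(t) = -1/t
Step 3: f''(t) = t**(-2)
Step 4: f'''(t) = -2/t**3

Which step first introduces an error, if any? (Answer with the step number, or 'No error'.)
Step 2

Step 2 is incorrect due to a sign flip.
The step shows: -1/t
The correct value should be: 1/t

Explanation: The sign of the whole expression was flipped: the term 1/t was incorrectly written as -1/t
The later steps are derived from this incorrect expression, so the error originates in Step 2.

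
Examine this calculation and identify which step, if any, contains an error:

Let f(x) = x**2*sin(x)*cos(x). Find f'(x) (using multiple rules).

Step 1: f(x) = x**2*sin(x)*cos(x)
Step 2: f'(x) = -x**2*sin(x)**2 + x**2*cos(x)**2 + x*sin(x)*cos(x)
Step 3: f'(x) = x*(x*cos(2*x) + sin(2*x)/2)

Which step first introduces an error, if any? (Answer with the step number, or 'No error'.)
Step 2

Step 2 is incorrect due to a wrong coefficient.
The step shows: -x**2*sin(x)**2 + x**2*cos(x)**2 + x*sin(x)*cos(x)
The correct value should be: -x**2*sin(x)**2 + x**2*cos(x)**2 + 2*x*sin(x)*cos(x)

Explanation: The coefficient 2 was incorrectly written as 1: the term 2*x*sin(x)*cos(x) was incorrectly written as x*sin(x)*cos(x)
The later steps are derived from this incorrect expression, so the error originates in Step 2.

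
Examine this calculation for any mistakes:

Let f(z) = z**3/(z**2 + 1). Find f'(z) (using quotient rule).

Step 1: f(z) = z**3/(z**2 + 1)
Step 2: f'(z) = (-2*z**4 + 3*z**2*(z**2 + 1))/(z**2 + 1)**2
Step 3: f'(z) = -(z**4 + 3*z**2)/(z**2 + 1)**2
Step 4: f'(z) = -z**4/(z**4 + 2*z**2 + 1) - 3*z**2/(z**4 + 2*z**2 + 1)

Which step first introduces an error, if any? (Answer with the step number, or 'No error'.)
Step 3

Step 3 is incorrect due to a sign flip.
The step shows: -(z**4 + 3*z**2)/(z**2 + 1)**2
The correct value should be: (z**4 + 3*z**2)/(z**2 + 1)**2

Explanation: The sign of the whole expression was flipped: the term (z**4 + 3*z**2)/(z**2 + 1)**2 was incorrectly written as -(z**4 + 3*z**2)/(z**2 + 1)**2
The later steps are derived from this incorrect expression, so the error originates in Step 3.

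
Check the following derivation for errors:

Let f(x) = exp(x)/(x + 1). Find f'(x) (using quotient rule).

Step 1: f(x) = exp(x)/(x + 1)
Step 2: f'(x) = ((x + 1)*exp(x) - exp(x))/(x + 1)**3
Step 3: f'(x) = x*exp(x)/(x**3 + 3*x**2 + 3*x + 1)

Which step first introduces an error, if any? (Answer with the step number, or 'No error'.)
Step 2

Step 2 is incorrect due to a wrong exponent.
The step shows: ((x + 1)*exp(x) - exp(x))/(x + 1)**3
The correct value should be: ((x + 1)*exp(x) - exp(x))/(x + 1)**2

Explanation: The exponent -2 on x + 1 was incorrectly written as -3: the term ((x + 1)*exp(x) - exp(x))/(x + 1)**2 was incorrectly written as ((x + 1)*exp(x) - exp(x))/(x + 1)**3
The later steps are derived from this incorrect expression, so the error originates in Step 2.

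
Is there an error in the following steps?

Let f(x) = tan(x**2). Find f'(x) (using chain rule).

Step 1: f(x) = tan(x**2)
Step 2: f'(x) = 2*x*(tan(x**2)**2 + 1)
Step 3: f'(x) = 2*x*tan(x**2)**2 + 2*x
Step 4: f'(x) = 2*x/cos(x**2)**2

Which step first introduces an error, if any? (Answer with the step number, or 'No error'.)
No error

All steps in this derivation are correct.
The final answer f'(x) = 2*x/cos(x**2)**2 is valid.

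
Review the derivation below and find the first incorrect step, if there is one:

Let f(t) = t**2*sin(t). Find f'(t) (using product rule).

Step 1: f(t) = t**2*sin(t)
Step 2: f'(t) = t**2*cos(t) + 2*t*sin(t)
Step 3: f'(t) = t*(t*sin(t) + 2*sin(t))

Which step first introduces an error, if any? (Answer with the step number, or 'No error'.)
Step 3

Step 3 is incorrect due to a wrong trig function.
The step shows: t*(t*sin(t) + 2*sin(t))
The correct value should be: t*(t*cos(t) + 2*sin(t))

Explanation: cos(t) was incorrectly written as sin(t): the term t*(t*cos(t) + 2*sin(t)) was incorrectly written as t*(t*sin(t) + 2*sin(t))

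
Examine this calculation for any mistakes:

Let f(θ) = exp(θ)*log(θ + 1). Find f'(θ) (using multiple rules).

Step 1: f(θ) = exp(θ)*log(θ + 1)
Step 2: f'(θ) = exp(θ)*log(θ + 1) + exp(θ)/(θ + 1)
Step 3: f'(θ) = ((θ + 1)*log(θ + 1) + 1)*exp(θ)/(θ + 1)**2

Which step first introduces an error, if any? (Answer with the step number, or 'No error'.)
Step 3

Step 3 is incorrect due to a wrong exponent.
The step shows: ((θ + 1)*log(θ + 1) + 1)*exp(θ)/(θ + 1)**2
The correct value should be: ((θ + 1)*log(θ + 1) + 1)*exp(θ)/(θ + 1)

Explanation: The exponent -1 on θ + 1 was incorrectly written as -2: the term ((θ + 1)*log(θ + 1) + 1)*exp(θ)/(θ + 1) was incorrectly written as ((θ + 1)*log(θ + 1) + 1)*exp(θ)/(θ + 1)**2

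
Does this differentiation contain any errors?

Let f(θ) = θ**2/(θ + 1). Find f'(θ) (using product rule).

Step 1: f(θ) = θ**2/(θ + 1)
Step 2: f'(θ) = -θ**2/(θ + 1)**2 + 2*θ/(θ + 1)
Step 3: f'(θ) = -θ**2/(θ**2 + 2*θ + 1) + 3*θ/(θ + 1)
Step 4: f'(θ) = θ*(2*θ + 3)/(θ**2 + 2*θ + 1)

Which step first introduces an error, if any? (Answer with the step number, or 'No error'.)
Step 3

Step 3 is incorrect due to a wrong coefficient.
The step shows: -θ**2/(θ**2 + 2*θ + 1) + 3*θ/(θ + 1)
The correct value should be: -θ**2/(θ**2 + 2*θ + 1) + 2*θ/(θ + 1)

Explanation: The coefficient 2 was incorrectly written as 3: the term 2*θ/(θ + 1) was incorrectly written as 3*θ/(θ + 1)
The later steps are derived from this incorrect expression, so the error originates in Step 3.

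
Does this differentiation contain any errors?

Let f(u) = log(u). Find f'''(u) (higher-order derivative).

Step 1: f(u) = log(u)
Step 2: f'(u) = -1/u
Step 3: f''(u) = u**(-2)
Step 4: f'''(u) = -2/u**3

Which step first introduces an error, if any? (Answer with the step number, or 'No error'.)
Step 2

Step 2 is incorrect due to a sign flip.
The step shows: -1/u
The correct value should be: 1/u

Explanation: The sign of the whole expression was flipped: the term 1/u was incorrectly written as -1/u
The later steps are derived from this incorrect expression, so the error originates in Step 2.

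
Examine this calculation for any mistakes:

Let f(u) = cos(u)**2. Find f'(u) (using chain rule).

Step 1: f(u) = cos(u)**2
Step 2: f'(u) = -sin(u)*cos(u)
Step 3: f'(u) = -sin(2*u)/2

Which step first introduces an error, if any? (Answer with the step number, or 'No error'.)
Step 2

Step 2 is incorrect due to a wrong coefficient.
The step shows: -sin(u)*cos(u)
The correct value should be: -2*sin(u)*cos(u)

Explanation: The coefficient -2 was incorrectly written as -1: the term -2*sin(u)*cos(u) was incorrectly written as -sin(u)*cos(u)
The later steps are derived from this incorrect expression, so the error originates in Step 2.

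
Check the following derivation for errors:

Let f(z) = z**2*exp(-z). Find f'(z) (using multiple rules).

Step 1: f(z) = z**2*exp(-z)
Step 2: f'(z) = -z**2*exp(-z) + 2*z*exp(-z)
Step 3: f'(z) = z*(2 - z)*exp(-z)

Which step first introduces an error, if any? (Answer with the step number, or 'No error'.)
No error

All steps in this derivation are correct.
The final answer f'(z) = z*(2 - z)*exp(-z) is valid.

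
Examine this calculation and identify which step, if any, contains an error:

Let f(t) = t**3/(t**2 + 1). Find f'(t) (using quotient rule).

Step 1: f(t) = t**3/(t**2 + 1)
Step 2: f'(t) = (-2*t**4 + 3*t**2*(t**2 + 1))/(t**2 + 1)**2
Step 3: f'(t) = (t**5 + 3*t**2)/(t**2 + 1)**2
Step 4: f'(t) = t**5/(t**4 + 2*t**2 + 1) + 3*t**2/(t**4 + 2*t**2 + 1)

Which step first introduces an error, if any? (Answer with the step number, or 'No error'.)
Step 3

Step 3 is incorrect due to a wrong exponent.
The step shows: (t**5 + 3*t**2)/(t**2 + 1)**2
The correct value should be: (t**4 + 3*t**2)/(t**2 + 1)**2

Explanation: The exponent 4 on t was incorrectly written as 5: the term (t**4 + 3*t**2)/(t**2 + 1)**2 was incorrectly written as (t**5 + 3*t**2)/(t**2 + 1)**2
The later steps are derived from this incorrect expression, so the error originates in Step 3.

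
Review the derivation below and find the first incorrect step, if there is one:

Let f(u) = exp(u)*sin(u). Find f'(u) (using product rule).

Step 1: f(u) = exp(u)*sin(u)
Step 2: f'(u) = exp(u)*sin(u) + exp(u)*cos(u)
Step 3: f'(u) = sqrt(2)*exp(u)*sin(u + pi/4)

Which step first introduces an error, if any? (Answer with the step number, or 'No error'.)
No error

All steps in this derivation are correct.
The final answer f'(u) = sqrt(2)*exp(u)*sin(u + pi/4) is valid.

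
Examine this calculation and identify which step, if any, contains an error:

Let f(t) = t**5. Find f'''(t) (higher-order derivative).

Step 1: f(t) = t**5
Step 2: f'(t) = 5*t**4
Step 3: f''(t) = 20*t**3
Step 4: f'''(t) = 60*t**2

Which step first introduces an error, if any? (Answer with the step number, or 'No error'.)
No error

All steps in this derivation are correct.
The final answer f'''(t) = 60*t**2 is valid.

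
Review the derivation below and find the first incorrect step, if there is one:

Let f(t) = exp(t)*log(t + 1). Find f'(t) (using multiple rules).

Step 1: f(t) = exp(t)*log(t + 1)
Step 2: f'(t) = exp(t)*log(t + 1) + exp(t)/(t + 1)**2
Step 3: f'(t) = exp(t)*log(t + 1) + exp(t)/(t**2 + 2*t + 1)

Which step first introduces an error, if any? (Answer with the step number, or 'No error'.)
Step 2

Step 2 is incorrect due to a wrong exponent.
The step shows: exp(t)*log(t + 1) + exp(t)/(t + 1)**2
The correct value should be: exp(t)*log(t + 1) + exp(t)/(t + 1)

Explanation: The exponent -1 on t + 1 was incorrectly written as -2: the term exp(t)/(t + 1) was incorrectly written as exp(t)/(t + 1)**2
The later steps are derived from this incorrect expression, so the error originates in Step 2.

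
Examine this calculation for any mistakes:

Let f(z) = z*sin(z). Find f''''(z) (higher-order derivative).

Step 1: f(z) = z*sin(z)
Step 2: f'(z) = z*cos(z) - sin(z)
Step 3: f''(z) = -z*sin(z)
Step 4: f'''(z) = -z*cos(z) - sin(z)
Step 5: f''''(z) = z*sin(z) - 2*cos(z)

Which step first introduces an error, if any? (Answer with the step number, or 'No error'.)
Step 2

Step 2 is incorrect due to a sign flip.
The step shows: z*cos(z) - sin(z)
The correct value should be: z*cos(z) + sin(z)

Explanation: The sign of one term was flipped: the term sin(z) was incorrectly written as -sin(z)
The later steps are derived from this incorrect expression, so the error originates in Step 2.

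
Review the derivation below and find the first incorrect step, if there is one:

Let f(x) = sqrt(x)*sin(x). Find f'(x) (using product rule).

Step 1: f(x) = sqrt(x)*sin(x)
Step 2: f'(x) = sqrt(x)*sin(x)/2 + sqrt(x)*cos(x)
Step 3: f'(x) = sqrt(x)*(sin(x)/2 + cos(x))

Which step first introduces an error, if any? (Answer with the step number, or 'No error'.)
Step 2

Step 2 is incorrect due to a wrong exponent.
The step shows: sqrt(x)*sin(x)/2 + sqrt(x)*cos(x)
The correct value should be: sqrt(x)*cos(x) + sin(x)/(2*sqrt(x))

Explanation: The exponent -1/2 on x was incorrectly written as 1/2: the term sin(x)/(2*sqrt(x)) was incorrectly written as sqrt(x)*sin(x)/2
The later steps are derived from this incorrect expression, so the error originates in Step 2.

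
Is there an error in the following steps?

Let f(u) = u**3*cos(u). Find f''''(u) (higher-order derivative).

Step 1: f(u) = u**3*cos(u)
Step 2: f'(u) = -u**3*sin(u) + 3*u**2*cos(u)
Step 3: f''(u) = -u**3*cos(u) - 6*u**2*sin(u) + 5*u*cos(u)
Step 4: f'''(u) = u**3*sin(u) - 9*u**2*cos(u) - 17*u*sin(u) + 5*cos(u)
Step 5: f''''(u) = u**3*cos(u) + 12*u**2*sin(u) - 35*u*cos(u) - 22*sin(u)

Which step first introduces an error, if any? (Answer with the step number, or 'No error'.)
Step 3

Step 3 is incorrect due to a wrong coefficient.
The step shows: -u**3*cos(u) - 6*u**2*sin(u) + 5*u*cos(u)
The correct value should be: -u**3*cos(u) - 6*u**2*sin(u) + 6*u*cos(u)

Explanation: The coefficient 6 was incorrectly written as 5: the term 6*u*cos(u) was incorrectly written as 5*u*cos(u)
The later steps are derived from this incorrect expression, so the error originates in Step 3.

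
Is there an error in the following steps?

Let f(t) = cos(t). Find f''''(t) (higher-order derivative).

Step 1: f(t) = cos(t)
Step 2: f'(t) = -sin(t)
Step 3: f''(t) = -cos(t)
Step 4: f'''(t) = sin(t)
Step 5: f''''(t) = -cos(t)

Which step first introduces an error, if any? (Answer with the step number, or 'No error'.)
Step 5

Step 5 is incorrect due to a sign flip.
The step shows: -cos(t)
The correct value should be: cos(t)

Explanation: The sign of the whole expression was flipped: the term cos(t) was incorrectly written as -cos(t)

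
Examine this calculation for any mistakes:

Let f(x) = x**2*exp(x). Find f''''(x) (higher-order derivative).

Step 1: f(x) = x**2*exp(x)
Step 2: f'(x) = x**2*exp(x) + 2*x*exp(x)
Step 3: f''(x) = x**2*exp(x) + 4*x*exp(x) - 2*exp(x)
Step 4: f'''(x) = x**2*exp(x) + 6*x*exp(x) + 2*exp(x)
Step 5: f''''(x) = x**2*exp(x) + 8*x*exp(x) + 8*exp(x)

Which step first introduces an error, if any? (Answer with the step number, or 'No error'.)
Step 3

Step 3 is incorrect due to a sign flip.
The step shows: x**2*exp(x) + 4*x*exp(x) - 2*exp(x)
The correct value should be: x**2*exp(x) + 4*x*exp(x) + 2*exp(x)

Explanation: The sign of one term was flipped: the term 2*exp(x) was incorrectly written as -2*exp(x)
The later steps are derived from this incorrect expression, so the error originates in Step 3.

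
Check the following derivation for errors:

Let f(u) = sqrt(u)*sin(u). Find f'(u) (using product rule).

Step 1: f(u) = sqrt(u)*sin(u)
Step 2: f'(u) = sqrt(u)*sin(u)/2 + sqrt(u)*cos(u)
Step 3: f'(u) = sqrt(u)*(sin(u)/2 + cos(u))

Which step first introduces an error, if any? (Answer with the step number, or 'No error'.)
Step 2

Step 2 is incorrect due to a wrong exponent.
The step shows: sqrt(u)*sin(u)/2 + sqrt(u)*cos(u)
The correct value should be: sqrt(u)*cos(u) + sin(u)/(2*sqrt(u))

Explanation: The exponent -1/2 on u was incorrectly written as 1/2: the term sin(u)/(2*sqrt(u)) was incorrectly written as sqrt(u)*sin(u)/2
The later steps are derived from this incorrect expression, so the error originates in Step 2.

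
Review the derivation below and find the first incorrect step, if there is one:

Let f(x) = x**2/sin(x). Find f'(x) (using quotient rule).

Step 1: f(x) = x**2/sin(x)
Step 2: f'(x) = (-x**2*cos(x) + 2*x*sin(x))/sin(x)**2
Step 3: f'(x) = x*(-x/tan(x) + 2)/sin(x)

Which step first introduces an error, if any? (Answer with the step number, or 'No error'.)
No error

All steps in this derivation are correct.
The final answer f'(x) = x*(-x/tan(x) + 2)/sin(x) is valid.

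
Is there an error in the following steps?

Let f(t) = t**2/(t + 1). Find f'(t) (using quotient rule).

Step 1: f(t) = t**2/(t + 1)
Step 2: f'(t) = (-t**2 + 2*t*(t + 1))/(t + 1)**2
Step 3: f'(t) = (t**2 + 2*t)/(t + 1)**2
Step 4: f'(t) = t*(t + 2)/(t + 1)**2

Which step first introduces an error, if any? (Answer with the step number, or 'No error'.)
No error

All steps in this derivation are correct.
The final answer f'(t) = t*(t + 2)/(t + 1)**2 is valid.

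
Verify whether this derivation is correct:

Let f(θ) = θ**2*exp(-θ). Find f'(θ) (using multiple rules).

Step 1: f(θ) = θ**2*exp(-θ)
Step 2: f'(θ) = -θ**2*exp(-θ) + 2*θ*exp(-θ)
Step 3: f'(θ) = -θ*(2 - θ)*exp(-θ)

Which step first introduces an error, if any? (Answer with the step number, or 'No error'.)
Step 3

Step 3 is incorrect due to a sign flip.
The step shows: -θ*(2 - θ)*exp(-θ)
The correct value should be: θ*(2 - θ)*exp(-θ)

Explanation: The sign of the whole expression was flipped: the term θ*(2 - θ)*exp(-θ) was incorrectly written as -θ*(2 - θ)*exp(-θ)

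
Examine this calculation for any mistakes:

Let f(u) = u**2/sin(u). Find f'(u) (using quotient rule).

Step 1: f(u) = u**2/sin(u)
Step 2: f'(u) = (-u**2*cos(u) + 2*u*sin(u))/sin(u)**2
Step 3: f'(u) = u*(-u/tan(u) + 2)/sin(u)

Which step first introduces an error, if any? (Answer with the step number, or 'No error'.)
No error

All steps in this derivation are correct.
The final answer f'(u) = u*(-u/tan(u) + 2)/sin(u) is valid.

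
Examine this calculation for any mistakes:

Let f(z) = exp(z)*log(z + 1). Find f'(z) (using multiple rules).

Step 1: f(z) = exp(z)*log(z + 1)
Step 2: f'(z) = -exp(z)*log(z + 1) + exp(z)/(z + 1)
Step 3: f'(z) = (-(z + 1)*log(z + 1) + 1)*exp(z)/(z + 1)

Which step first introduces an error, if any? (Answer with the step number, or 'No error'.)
Step 2

Step 2 is incorrect due to a sign flip.
The step shows: -exp(z)*log(z + 1) + exp(z)/(z + 1)
The correct value should be: exp(z)*log(z + 1) + exp(z)/(z + 1)

Explanation: The sign of one term was flipped: the term exp(z)*log(z + 1) was incorrectly written as -exp(z)*log(z + 1)
The later steps are derived from this incorrect expression, so the error originates in Step 2.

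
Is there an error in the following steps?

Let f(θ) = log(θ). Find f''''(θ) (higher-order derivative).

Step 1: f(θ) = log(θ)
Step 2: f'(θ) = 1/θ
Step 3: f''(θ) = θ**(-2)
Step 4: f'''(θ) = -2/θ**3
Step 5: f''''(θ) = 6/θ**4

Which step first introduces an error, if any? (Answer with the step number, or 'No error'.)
Step 3

Step 3 is incorrect due to a sign flip.
The step shows: θ**(-2)
The correct value should be: -1/θ**2

Explanation: The sign of the whole expression was flipped: the term -1/θ**2 was incorrectly written as θ**(-2)
The later steps are derived from this incorrect expression, so the error originates in Step 3.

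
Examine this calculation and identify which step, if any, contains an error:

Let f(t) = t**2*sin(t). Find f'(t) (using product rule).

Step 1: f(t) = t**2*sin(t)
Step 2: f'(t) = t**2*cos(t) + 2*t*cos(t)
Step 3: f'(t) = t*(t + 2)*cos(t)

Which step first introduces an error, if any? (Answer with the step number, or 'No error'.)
Step 2

Step 2 is incorrect due to a wrong trig function.
The step shows: t**2*cos(t) + 2*t*cos(t)
The correct value should be: t**2*cos(t) + 2*t*sin(t)

Explanation: sin(t) was incorrectly written as cos(t): the term 2*t*sin(t) was incorrectly written as 2*t*cos(t)
The later steps are derived from this incorrect expression, so the error originates in Step 2.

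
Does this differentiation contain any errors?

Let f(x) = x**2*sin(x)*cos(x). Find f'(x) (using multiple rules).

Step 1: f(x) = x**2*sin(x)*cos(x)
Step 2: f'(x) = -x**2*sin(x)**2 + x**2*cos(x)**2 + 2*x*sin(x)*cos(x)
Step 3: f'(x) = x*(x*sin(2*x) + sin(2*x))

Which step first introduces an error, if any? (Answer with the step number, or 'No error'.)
Step 3

Step 3 is incorrect due to a wrong trig function.
The step shows: x*(x*sin(2*x) + sin(2*x))
The correct value should be: x*(x*cos(2*x) + sin(2*x))

Explanation: cos(2*x) was incorrectly written as sin(2*x): the term x*(x*cos(2*x) + sin(2*x)) was incorrectly written as x*(x*sin(2*x) + sin(2*x))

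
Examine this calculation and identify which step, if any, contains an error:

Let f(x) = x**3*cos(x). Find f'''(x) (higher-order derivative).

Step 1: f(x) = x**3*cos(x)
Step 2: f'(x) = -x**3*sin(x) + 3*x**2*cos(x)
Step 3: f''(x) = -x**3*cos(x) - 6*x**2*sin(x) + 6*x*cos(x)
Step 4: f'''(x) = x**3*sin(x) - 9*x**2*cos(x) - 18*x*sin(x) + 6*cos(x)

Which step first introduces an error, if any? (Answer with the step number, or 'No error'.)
No error

All steps in this derivation are correct.
The final answer f'''(x) = x**3*sin(x) - 9*x**2*cos(x) - 18*x*sin(x) + 6*cos(x) is valid.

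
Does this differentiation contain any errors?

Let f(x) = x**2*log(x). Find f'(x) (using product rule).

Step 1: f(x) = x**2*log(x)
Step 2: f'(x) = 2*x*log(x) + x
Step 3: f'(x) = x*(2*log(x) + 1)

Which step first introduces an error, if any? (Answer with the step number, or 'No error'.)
No error

All steps in this derivation are correct.
The final answer f'(x) = x*(2*log(x) + 1) is valid.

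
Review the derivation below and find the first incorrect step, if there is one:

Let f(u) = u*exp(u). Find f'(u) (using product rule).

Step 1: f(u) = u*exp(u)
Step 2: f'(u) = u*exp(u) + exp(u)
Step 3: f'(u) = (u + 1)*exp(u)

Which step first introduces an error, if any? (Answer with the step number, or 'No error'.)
No error

All steps in this derivation are correct.
The final answer f'(u) = (u + 1)*exp(u) is valid.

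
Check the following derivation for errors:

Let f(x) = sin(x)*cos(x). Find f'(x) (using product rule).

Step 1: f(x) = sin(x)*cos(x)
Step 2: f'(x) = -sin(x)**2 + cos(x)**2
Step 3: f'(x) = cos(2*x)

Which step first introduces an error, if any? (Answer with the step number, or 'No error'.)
No error

All steps in this derivation are correct.
The final answer f'(x) = cos(2*x) is valid.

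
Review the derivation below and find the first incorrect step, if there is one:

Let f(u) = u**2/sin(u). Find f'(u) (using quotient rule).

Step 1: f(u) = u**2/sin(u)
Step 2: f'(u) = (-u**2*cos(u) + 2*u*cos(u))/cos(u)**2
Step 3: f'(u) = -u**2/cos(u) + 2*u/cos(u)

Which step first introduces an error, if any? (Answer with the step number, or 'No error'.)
Step 2

Step 2 is incorrect due to a wrong trig function.
The step shows: (-u**2*cos(u) + 2*u*cos(u))/cos(u)**2
The correct value should be: (-u**2*cos(u) + 2*u*sin(u))/sin(u)**2

Explanation: sin(u) was incorrectly written as cos(u): the term (-u**2*cos(u) + 2*u*sin(u))/sin(u)**2 was incorrectly written as (-u**2*cos(u) + 2*u*cos(u))/cos(u)**2
The later steps are derived from this incorrect expression, so the error originates in Step 2.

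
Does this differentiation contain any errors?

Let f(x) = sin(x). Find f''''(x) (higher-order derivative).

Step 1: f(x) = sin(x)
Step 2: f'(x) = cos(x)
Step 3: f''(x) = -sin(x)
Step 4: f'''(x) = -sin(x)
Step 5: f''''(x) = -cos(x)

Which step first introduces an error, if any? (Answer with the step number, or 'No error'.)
Step 4

Step 4 is incorrect due to a wrong trig function.
The step shows: -sin(x)
The correct value should be: -cos(x)

Explanation: cos(x) was incorrectly written as sin(x): the term -cos(x) was incorrectly written as -sin(x)
The later steps are derived from this incorrect expression, so the error originates in Step 4.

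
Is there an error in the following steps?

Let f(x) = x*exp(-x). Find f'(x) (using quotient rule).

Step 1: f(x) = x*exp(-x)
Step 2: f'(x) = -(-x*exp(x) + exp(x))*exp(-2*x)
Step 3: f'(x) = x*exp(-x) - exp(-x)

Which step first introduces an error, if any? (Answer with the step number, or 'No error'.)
Step 2

Step 2 is incorrect due to a sign flip.
The step shows: -(-x*exp(x) + exp(x))*exp(-2*x)
The correct value should be: (-x*exp(x) + exp(x))*exp(-2*x)

Explanation: The sign of the whole expression was flipped: the term (-x*exp(x) + exp(x))*exp(-2*x) was incorrectly written as -(-x*exp(x) + exp(x))*exp(-2*x)
The later steps are derived from this incorrect expression, so the error originates in Step 2.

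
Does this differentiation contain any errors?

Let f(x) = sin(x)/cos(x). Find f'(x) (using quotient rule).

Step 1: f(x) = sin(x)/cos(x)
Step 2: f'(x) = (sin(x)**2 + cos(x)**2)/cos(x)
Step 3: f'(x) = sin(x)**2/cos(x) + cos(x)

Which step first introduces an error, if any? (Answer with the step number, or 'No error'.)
Step 2

Step 2 is incorrect due to a wrong exponent.
The step shows: (sin(x)**2 + cos(x)**2)/cos(x)
The correct value should be: (sin(x)**2 + cos(x)**2)/cos(x)**2

Explanation: The exponent -2 on cos(x) was incorrectly written as -1: the term (sin(x)**2 + cos(x)**2)/cos(x)**2 was incorrectly written as (sin(x)**2 + cos(x)**2)/cos(x)
The later steps are derived from this incorrect expression, so the error originates in Step 2.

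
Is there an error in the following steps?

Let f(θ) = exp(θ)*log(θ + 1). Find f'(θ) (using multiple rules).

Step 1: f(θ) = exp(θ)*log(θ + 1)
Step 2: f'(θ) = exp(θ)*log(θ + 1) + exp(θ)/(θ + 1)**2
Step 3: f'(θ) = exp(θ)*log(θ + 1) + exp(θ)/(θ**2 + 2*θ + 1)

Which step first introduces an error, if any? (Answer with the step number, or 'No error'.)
Step 2

Step 2 is incorrect due to a wrong exponent.
The step shows: exp(θ)*log(θ + 1) + exp(θ)/(θ + 1)**2
The correct value should be: exp(θ)*log(θ + 1) + exp(θ)/(θ + 1)

Explanation: The exponent -1 on θ + 1 was incorrectly written as -2: the term exp(θ)/(θ + 1) was incorrectly written as exp(θ)/(θ + 1)**2
The later steps are derived from this incorrect expression, so the error originates in Step 2.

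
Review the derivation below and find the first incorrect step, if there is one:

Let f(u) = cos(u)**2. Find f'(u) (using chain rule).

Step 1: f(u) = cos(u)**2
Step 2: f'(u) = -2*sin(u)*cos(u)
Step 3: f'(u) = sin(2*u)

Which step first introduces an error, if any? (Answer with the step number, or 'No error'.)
Step 3

Step 3 is incorrect due to a sign flip.
The step shows: sin(2*u)
The correct value should be: -sin(2*u)

Explanation: The sign of the whole expression was flipped: the term -sin(2*u) was incorrectly written as sin(2*u)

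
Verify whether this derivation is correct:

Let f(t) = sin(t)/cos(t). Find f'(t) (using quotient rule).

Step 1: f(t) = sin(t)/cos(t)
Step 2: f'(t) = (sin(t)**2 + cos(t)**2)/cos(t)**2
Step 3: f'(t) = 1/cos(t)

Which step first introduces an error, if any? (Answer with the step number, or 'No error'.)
Step 3

Step 3 is incorrect due to a wrong exponent.
The step shows: 1/cos(t)
The correct value should be: cos(t)**(-2)

Explanation: The exponent -2 on cos(t) was incorrectly written as -1: the term cos(t)**(-2) was incorrectly written as 1/cos(t)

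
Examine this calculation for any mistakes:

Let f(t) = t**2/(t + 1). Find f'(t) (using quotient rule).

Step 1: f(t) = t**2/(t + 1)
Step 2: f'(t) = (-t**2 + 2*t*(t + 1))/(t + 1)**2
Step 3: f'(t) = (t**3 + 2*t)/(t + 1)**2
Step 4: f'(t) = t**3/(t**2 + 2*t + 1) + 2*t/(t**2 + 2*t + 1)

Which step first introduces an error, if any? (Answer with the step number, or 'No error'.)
Step 3

Step 3 is incorrect due to a wrong exponent.
The step shows: (t**3 + 2*t)/(t + 1)**2
The correct value should be: (t**2 + 2*t)/(t + 1)**2

Explanation: The exponent 2 on t was incorrectly written as 3: the term (t**2 + 2*t)/(t + 1)**2 was incorrectly written as (t**3 + 2*t)/(t + 1)**2
The later steps are derived from this incorrect expression, so the error originates in Step 3.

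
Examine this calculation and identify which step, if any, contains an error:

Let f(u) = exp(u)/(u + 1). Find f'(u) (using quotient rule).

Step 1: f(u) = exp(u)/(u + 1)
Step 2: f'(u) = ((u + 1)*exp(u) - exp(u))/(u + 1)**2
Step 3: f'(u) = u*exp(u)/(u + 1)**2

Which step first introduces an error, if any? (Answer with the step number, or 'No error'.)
No error

All steps in this derivation are correct.
The final answer f'(u) = u*exp(u)/(u + 1)**2 is valid.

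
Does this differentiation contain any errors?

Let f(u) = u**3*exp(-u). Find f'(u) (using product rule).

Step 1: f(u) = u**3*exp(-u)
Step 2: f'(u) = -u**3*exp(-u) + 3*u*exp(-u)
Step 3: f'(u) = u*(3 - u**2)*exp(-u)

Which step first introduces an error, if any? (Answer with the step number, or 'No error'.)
Step 2

Step 2 is incorrect due to a wrong exponent.
The step shows: -u**3*exp(-u) + 3*u*exp(-u)
The correct value should be: -u**3*exp(-u) + 3*u**2*exp(-u)

Explanation: The exponent 2 on u was incorrectly written as 1: the term 3*u**2*exp(-u) was incorrectly written as 3*u*exp(-u)
The later steps are derived from this incorrect expression, so the error originates in Step 2.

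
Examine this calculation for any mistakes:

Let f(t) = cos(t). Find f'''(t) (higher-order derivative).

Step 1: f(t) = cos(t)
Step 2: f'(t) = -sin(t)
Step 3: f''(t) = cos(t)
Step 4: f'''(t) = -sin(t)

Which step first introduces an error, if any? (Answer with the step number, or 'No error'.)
Step 3

Step 3 is incorrect due to a sign flip.
The step shows: cos(t)
The correct value should be: -cos(t)

Explanation: The sign of the whole expression was flipped: the term -cos(t) was incorrectly written as cos(t)
The later steps are derived from this incorrect expression, so the error originates in Step 3.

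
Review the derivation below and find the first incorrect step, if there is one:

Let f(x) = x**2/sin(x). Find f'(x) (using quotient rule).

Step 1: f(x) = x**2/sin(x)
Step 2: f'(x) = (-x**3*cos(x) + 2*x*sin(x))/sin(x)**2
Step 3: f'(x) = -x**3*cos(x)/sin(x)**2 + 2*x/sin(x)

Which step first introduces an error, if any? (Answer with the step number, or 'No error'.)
Step 2

Step 2 is incorrect due to a wrong exponent.
The step shows: (-x**3*cos(x) + 2*x*sin(x))/sin(x)**2
The correct value should be: (-x**2*cos(x) + 2*x*sin(x))/sin(x)**2

Explanation: The exponent 2 on x was incorrectly written as 3: the term (-x**2*cos(x) + 2*x*sin(x))/sin(x)**2 was incorrectly written as (-x**3*cos(x) + 2*x*sin(x))/sin(x)**2
The later steps are derived from this incorrect expression, so the error originates in Step 2.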